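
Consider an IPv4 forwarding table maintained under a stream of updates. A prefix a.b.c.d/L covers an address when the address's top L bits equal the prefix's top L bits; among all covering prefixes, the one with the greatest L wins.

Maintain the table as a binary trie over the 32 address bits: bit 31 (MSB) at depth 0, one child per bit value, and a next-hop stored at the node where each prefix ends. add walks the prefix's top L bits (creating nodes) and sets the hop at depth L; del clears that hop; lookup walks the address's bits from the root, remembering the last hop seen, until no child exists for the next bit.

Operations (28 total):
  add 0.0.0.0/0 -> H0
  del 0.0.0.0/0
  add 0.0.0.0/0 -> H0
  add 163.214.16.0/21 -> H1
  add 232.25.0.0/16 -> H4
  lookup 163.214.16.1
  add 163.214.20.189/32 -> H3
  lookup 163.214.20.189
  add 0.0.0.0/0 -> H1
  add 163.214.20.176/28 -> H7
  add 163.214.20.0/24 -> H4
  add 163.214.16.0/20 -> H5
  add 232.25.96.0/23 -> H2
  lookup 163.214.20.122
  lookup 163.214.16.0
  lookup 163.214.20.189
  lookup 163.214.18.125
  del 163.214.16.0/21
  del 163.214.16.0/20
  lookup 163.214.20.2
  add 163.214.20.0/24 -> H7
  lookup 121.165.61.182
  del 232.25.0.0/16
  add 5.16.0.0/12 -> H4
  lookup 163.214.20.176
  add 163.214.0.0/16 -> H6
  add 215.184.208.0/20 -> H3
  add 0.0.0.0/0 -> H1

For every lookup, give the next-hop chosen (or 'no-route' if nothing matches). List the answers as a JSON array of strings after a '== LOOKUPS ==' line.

Trace:
  + 0.0.0.0/0 (H0) depth=0
  del 0.0.0.0/0 (clear depth 0)
  + 0.0.0.0/0 (H0) depth=0
  + 163.214.16.0/21 (H1) depth=21
  + 232.25.0.0/16 (H4) depth=16
  ? 163.214.16.1  path d0:H0→d1:-→d2:-→d3:-→d4:-→d5:-→d6:-→d7:-→d8:-→d9:-→d10:-→d11:-→d12:-→d13:-→d14:-→d15:-→d16:-→d17:-→d18:-→d19:-→d20:-→d21:H1  best=H1
  + 163.214.20.189/32 (H3) depth=32
  ? 163.214.20.189  path d0:H0→d1:-→d2:-→d3:-→d4:-→d5:-→d6:-→d7:-→d8:-→d9:-→d10:-→d11:-→d12:-→d13:-→d14:-→d15:-→d16:-→d17:-→d18:-→d19:-→d20:-→d21:H1→d22:-→d23:-→d24:-→d25:-→d26:-→d27:-→d28:-→d29:-→d30:-→d31:-→d32:H3  best=H3
  + 0.0.0.0/0 (H1) depth=0
  + 163.214.20.176/28 (H7) depth=28
  + 163.214.20.0/24 (H4) depth=24
  + 163.214.16.0/20 (H5) depth=20
  + 232.25.96.0/23 (H2) depth=23
  ? 163.214.20.122  path d0:H1→d1:-→d2:-→d3:-→d4:-→d5:-→d6:-→d7:-→d8:-→d9:-→d10:-→d11:-→d12:-→d13:-→d14:-→d15:-→d16:-→d17:-→d18:-→d19:-→d20:H5→d21:H1→d22:-→d23:-→d24:H4  best=H4
  ? 163.214.16.0  path d0:H1→d1:-→d2:-→d3:-→d4:-→d5:-→d6:-→d7:-→d8:-→d9:-→d10:-→d11:-→d12:-→d13:-→d14:-→d15:-→d16:-→d17:-→d18:-→d19:-→d20:H5→d21:H1  best=H1
  ? 163.214.20.189  path d0:H1→d1:-→d2:-→d3:-→d4:-→d5:-→d6:-→d7:-→d8:-→d9:-→d10:-→d11:-→d12:-→d13:-→d14:-→d15:-→d16:-→d17:-→d18:-→d19:-→d20:H5→d21:H1→d22:-→d23:-→d24:H4→d25:-→d26:-→d27:-→d28:H7→d29:-→d30:-→d31:-→d32:H3  best=H3
  ? 163.214.18.125  path d0:H1→d1:-→d2:-→d3:-→d4:-→d5:-→d6:-→d7:-→d8:-→d9:-→d10:-→d11:-→d12:-→d13:-→d14:-→d15:-→d16:-→d17:-→d18:-→d19:-→d20:H5→d21:H1  best=H1
  del 163.214.16.0/21 (clear depth 21)
  del 163.214.16.0/20 (clear depth 20)
  ? 163.214.20.2  path d0:H1→d1:-→d2:-→d3:-→d4:-→d5:-→d6:-→d7:-→d8:-→d9:-→d10:-→d11:-→d12:-→d13:-→d14:-→d15:-→d16:-→d17:-→d18:-→d19:-→d20:-→d21:-→d22:-→d23:-→d24:H4  best=H4
  + 163.214.20.0/24 (H7) depth=24
  ? 121.165.61.182  path d0:H1  best=H1
  del 232.25.0.0/16 (clear depth 16)
  + 5.16.0.0/12 (H4) depth=12
  ? 163.214.20.176  path d0:H1→d1:-→d2:-→d3:-→d4:-→d5:-→d6:-→d7:-→d8:-→d9:-→d10:-→d11:-→d12:-→d13:-→d14:-→d15:-→d16:-→d17:-→d18:-→d19:-→d20:-→d21:-→d22:-→d23:-→d24:H7→d25:-→d26:-→d27:-→d28:H7  best=H7
  + 163.214.0.0/16 (H6) depth=16
  + 215.184.208.0/20 (H3) depth=20
  + 0.0.0.0/0 (H1) depth=0

== LOOKUPS ==
["H1","H3","H4","H1","H3","H1","H4","H1","H7"]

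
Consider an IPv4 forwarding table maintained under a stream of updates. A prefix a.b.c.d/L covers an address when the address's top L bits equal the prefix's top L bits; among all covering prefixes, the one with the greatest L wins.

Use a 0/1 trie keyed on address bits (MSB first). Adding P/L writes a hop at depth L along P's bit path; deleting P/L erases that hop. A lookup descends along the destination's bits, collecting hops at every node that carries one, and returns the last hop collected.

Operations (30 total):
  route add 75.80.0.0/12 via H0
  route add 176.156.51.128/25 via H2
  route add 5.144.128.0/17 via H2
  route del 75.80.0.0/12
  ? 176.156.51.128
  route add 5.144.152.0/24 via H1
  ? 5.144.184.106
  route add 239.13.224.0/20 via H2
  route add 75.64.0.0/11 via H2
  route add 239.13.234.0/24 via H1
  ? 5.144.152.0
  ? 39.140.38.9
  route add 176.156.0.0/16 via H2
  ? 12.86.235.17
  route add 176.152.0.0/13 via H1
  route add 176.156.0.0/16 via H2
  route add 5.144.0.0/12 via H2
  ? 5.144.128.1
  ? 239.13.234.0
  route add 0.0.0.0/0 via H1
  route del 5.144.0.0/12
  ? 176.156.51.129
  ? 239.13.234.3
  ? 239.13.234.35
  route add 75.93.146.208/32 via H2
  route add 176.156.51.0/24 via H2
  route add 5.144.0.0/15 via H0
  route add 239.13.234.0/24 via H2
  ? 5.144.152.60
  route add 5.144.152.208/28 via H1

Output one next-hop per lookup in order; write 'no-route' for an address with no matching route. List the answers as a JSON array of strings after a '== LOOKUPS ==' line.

Process each operation:
  add 75.80.0.0/12 -> H0 at depth 12
  add 176.156.51.128/25 -> H2 at depth 25
  add 5.144.128.0/17 -> H2 at depth 17
  del 75.80.0.0/12 (clear depth 12)
  lookup 176.156.51.128: bits 1011000010011100001100111 walk d0:-→d1:-→d2:-→d3:-→d4:-→d5:-→d6:-→d7:-→d8:-→d9:-→d10:-→d11:-→d12:-→d13:-→d14:-→d15:-→d16:-→d17:-→d18:-→d19:-→d20:-→d21:-→d22:-→d23:-→d24:-→d25:H2 -> H2
  add 5.144.152.0/24 -> H1 at depth 24
  lookup 5.144.184.106: bits 000001011001000010 walk d0:-→d1:-→d2:-→d3:-→d4:-→d5:-→d6:-→d7:-→d8:-→d9:-→d10:-→d11:-→d12:-→d13:-→d14:-→d15:-→d16:-→d17:H2→d18:- -> H2
  add 239.13.224.0/20 -> H2 at depth 20
  add 75.64.0.0/11 -> H2 at depth 11
  add 239.13.234.0/24 -> H1 at depth 24
  lookup 5.144.152.0: bits 000001011001000010011000 walk d0:-→d1:-→d2:-→d3:-→d4:-→d5:-→d6:-→d7:-→d8:-→d9:-→d10:-→d11:-→d12:-→d13:-→d14:-→d15:-→d16:-→d17:H2→d18:-→d19:-→d20:-→d21:-→d22:-→d23:-→d24:H1 -> H1
  lookup 39.140.38.9: bits 00 walk d0:-→d1:-→d2:- -> no-route
  add 176.156.0.0/16 -> H2 at depth 16
  lookup 12.86.235.17: bits 0000 walk d0:-→d1:-→d2:-→d3:-→d4:- -> no-route
  add 176.152.0.0/13 -> H1 at depth 13
  add 176.156.0.0/16 -> H2 at depth 16
  add 5.144.0.0/12 -> H2 at depth 12
  lookup 5.144.128.1: bits 0000010110010000100 walk d0:-→d1:-→d2:-→d3:-→d4:-→d5:-→d6:-→d7:-→d8:-→d9:-→d10:-→d11:-→d12:H2→d13:-→d14:-→d15:-→d16:-→d17:H2→d18:-→d19:- -> H2
  lookup 239.13.234.0: bits 111011110000110111101010 walk d0:-→d1:-→d2:-→d3:-→d4:-→d5:-→d6:-→d7:-→d8:-→d9:-→d10:-→d11:-→d12:-→d13:-→d14:-→d15:-→d16:-→d17:-→d18:-→d19:-→d20:H2→d21:-→d22:-→d23:-→d24:H1 -> H1
  add 0.0.0.0/0 -> H1 at depth 0
  del 5.144.0.0/12 (clear depth 12)
  lookup 176.156.51.129: bits 1011000010011100001100111 walk d0:H1→d1:-→d2:-→d3:-→d4:-→d5:-→d6:-→d7:-→d8:-→d9:-→d10:-→d11:-→d12:-→d13:H1→d14:-→d15:-→d16:H2→d17:-→d18:-→d19:-→d20:-→d21:-→d22:-→d23:-→d24:-→d25:H2 -> H2
  lookup 239.13.234.3: bits 111011110000110111101010 walk d0:H1→d1:-→d2:-→d3:-→d4:-→d5:-→d6:-→d7:-→d8:-→d9:-→d10:-→d11:-→d12:-→d13:-→d14:-→d15:-→d16:-→d17:-→d18:-→d19:-→d20:H2→d21:-→d22:-→d23:-→d24:H1 -> H1
  lookup 239.13.234.35: bits 111011110000110111101010 walk d0:H1→d1:-→d2:-→d3:-→d4:-→d5:-→d6:-→d7:-→d8:-→d9:-→d10:-→d11:-→d12:-→d13:-→d14:-→d15:-→d16:-→d17:-→d18:-→d19:-→d20:H2→d21:-→d22:-→d23:-→d24:H1 -> H1
  add 75.93.146.208/32 -> H2 at depth 32
  add 176.156.51.0/24 -> H2 at depth 24
  add 5.144.0.0/15 -> H0 at depth 15
  add 239.13.234.0/24 -> H2 at depth 24
  lookup 5.144.152.60: bits 000001011001000010011000 walk d0:H1→d1:-→d2:-→d3:-→d4:-→d5:-→d6:-→d7:-→d8:-→d9:-→d10:-→d11:-→d12:-→d13:-→d14:-→d15:H0→d16:-→d17:H2→d18:-→d19:-→d20:-→d21:-→d22:-→d23:-→d24:H1 -> H1
  add 5.144.152.208/28 -> H1 at depth 28

== LOOKUPS ==
["H2","H2","H1","no-route","no-route","H2","H1","H2","H1","H1","H1"]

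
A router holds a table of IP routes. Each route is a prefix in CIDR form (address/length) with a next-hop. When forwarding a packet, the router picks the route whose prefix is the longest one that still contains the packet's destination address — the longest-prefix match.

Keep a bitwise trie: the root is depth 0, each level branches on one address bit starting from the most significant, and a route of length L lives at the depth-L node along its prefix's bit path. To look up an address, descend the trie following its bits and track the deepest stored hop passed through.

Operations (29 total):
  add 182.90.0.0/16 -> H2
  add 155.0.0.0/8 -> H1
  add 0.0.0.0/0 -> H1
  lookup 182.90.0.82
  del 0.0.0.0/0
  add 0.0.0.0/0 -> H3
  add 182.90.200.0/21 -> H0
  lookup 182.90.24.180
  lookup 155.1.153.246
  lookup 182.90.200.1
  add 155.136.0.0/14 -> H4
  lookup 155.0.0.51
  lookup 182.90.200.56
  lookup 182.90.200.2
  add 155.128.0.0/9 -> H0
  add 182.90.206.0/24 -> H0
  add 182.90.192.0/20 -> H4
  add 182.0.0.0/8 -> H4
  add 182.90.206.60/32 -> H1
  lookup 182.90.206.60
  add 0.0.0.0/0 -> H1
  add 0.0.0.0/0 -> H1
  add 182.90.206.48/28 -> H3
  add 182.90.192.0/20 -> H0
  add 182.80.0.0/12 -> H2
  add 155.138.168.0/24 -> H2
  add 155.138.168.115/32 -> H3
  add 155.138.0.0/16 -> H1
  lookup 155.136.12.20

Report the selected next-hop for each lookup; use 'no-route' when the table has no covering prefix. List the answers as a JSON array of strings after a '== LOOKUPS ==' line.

Process each operation:
  + 182.90.0.0/16 (H2) depth=16
  + 155.0.0.0/8 (H1) depth=8
  + 0.0.0.0/0 (H1) depth=0
  lookup 182.90.0.82: bits 1011011001011010 walk d0:H1→d1:-→d2:-→d3:-→d4:-→d5:-→d6:-→d7:-→d8:-→d9:-→d10:-→d11:-→d12:-→d13:-→d14:-→d15:-→d16:H2 -> H2
  - 0.0.0.0/0 clear@0
  + 0.0.0.0/0 (H3) depth=0
  + 182.90.200.0/21 (H0) depth=21
  lookup 182.90.24.180: bits 1011011001011010 walk d0:H3→d1:-→d2:-→d3:-→d4:-→d5:-→d6:-→d7:-→d8:-→d9:-→d10:-→d11:-→d12:-→d13:-→d14:-→d15:-→d16:H2 -> H2
  lookup 155.1.153.246: bits 10011011 walk d0:H3→d1:-→d2:-→d3:-→d4:-→d5:-→d6:-→d7:-→d8:H1 -> H1
  lookup 182.90.200.1: bits 101101100101101011001 walk d0:H3→d1:-→d2:-→d3:-→d4:-→d5:-→d6:-→d7:-→d8:-→d9:-→d10:-→d11:-→d12:-→d13:-→d14:-→d15:-→d16:H2→d17:-→d18:-→d19:-→d20:-→d21:H0 -> H0
  + 155.136.0.0/14 (H4) depth=14
  lookup 155.0.0.51: bits 10011011 walk d0:H3→d1:-→d2:-→d3:-→d4:-→d5:-→d6:-→d7:-→d8:H1 -> H1
  lookup 182.90.200.56: bits 101101100101101011001 walk d0:H3→d1:-→d2:-→d3:-→d4:-→d5:-→d6:-→d7:-→d8:-→d9:-→d10:-→d11:-→d12:-→d13:-→d14:-→d15:-→d16:H2→d17:-→d18:-→d19:-→d20:-→d21:H0 -> H0
  lookup 182.90.200.2: bits 101101100101101011001 walk d0:H3→d1:-→d2:-→d3:-→d4:-→d5:-→d6:-→d7:-→d8:-→d9:-→d10:-→d11:-→d12:-→d13:-→d14:-→d15:-→d16:H2→d17:-→d18:-→d19:-→d20:-→d21:H0 -> H0
  + 155.128.0.0/9 (H0) depth=9
  + 182.90.206.0/24 (H0) depth=24
  + 182.90.192.0/20 (H4) depth=20
  + 182.0.0.0/8 (H4) depth=8
  + 182.90.206.60/32 (H1) depth=32
  lookup 182.90.206.60: bits 10110110010110101100111000111100 walk d0:H3→d1:-→d2:-→d3:-→d4:-→d5:-→d6:-→d7:-→d8:H4→d9:-→d10:-→d11:-→d12:-→d13:-→d14:-→d15:-→d16:H2→d17:-→d18:-→d19:-→d20:H4→d21:H0→d22:-→d23:-→d24:H0→d25:-→d26:-→d27:-→d28:-→d29:-→d30:-→d31:-→d32:H1 -> H1
  + 0.0.0.0/0 (H1) depth=0
  + 0.0.0.0/0 (H1) depth=0
  + 182.90.206.48/28 (H3) depth=28
  + 182.90.192.0/20 (H0) depth=20
  + 182.80.0.0/12 (H2) depth=12
  + 155.138.168.0/24 (H2) depth=24
  + 155.138.168.115/32 (H3) depth=32
  + 155.138.0.0/16 (H1) depth=16
  lookup 155.136.12.20: bits 10011011100010 walk d0:H1→d1:-→d2:-→d3:-→d4:-→d5:-→d6:-→d7:-→d8:H1→d9:H0→d10:-→d11:-→d12:-→d13:-→d14:H4 -> H4

== LOOKUPS ==
["H2","H2","H1","H0","H1","H0","H0","H1","H4"]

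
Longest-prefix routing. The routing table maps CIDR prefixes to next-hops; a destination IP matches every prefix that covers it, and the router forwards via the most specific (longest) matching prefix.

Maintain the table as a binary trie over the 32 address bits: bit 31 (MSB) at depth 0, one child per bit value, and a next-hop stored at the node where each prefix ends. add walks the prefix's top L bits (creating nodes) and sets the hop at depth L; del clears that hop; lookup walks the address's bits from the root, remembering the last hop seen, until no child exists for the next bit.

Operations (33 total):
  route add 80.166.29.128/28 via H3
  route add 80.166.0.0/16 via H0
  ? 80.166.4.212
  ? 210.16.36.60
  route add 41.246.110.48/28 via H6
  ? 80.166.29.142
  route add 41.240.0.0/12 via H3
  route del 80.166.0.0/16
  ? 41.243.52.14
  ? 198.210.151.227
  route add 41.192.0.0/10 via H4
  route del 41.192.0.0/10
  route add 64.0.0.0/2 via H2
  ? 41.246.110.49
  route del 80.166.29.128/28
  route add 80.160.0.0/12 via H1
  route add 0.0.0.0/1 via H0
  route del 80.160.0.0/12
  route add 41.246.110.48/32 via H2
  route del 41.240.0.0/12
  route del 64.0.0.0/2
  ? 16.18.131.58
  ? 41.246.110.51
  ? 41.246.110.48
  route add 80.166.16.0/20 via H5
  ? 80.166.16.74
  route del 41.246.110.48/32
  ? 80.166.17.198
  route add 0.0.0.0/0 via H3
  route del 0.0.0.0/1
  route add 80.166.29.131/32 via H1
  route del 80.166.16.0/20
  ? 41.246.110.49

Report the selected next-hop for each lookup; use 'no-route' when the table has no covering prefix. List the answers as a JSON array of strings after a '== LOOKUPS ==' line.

Apply in order:
  + 80.166.29.128/28 (H3) depth=28
  + 80.166.0.0/16 (H0) depth=16
  ? 80.166.4.212  path d0:-→d1:-→d2:-→d3:-→d4:-→d5:-→d6:-→d7:-→d8:-→d9:-→d10:-→d11:-→d12:-→d13:-→d14:-→d15:-→d16:H0→d17:-→d18:-→d19:-  best=H0
  ? 210.16.36.60  path d0:-  best=no-route
  + 41.246.110.48/28 (H6) depth=28
  ? 80.166.29.142  path d0:-→d1:-→d2:-→d3:-→d4:-→d5:-→d6:-→d7:-→d8:-→d9:-→d10:-→d11:-→d12:-→d13:-→d14:-→d15:-→d16:H0→d17:-→d18:-→d19:-→d20:-→d21:-→d22:-→d23:-→d24:-→d25:-→d26:-→d27:-→d28:H3  best=H3
  + 41.240.0.0/12 (H3) depth=12
  del 80.166.0.0/16 (clear depth 16)
  ? 41.243.52.14  path d0:-→d1:-→d2:-→d3:-→d4:-→d5:-→d6:-→d7:-→d8:-→d9:-→d10:-→d11:-→d12:H3→d13:-  best=H3
  ? 198.210.151.227  path d0:-  best=no-route
  + 41.192.0.0/10 (H4) depth=10
  del 41.192.0.0/10 (clear depth 10)
  + 64.0.0.0/2 (H2) depth=2
  ? 41.246.110.49  path d0:-→d1:-→d2:-→d3:-→d4:-→d5:-→d6:-→d7:-→d8:-→d9:-→d10:-→d11:-→d12:H3→d13:-→d14:-→d15:-→d16:-→d17:-→d18:-→d19:-→d20:-→d21:-→d22:-→d23:-→d24:-→d25:-→d26:-→d27:-→d28:H6  best=H6
  del 80.166.29.128/28 (clear depth 28)
  + 80.160.0.0/12 (H1) depth=12
  + 0.0.0.0/1 (H0) depth=1
  del 80.160.0.0/12 (clear depth 12)
  + 41.246.110.48/32 (H2) depth=32
  del 41.240.0.0/12 (clear depth 12)
  del 64.0.0.0/2 (clear depth 2)
  ? 16.18.131.58  path d0:-→d1:H0→d2:-  best=H0
  ? 41.246.110.51  path d0:-→d1:H0→d2:-→d3:-→d4:-→d5:-→d6:-→d7:-→d8:-→d9:-→d10:-→d11:-→d12:-→d13:-→d14:-→d15:-→d16:-→d17:-→d18:-→d19:-→d20:-→d21:-→d22:-→d23:-→d24:-→d25:-→d26:-→d27:-→d28:H6→d29:-→d30:-  best=H6
  ? 41.246.110.48  path d0:-→d1:H0→d2:-→d3:-→d4:-→d5:-→d6:-→d7:-→d8:-→d9:-→d10:-→d11:-→d12:-→d13:-→d14:-→d15:-→d16:-→d17:-→d18:-→d19:-→d20:-→d21:-→d22:-→d23:-→d24:-→d25:-→d26:-→d27:-→d28:H6→d29:-→d30:-→d31:-→d32:H2  best=H2
  + 80.166.16.0/20 (H5) depth=20
  ? 80.166.16.74  path d0:-→d1:H0→d2:-→d3:-→d4:-→d5:-→d6:-→d7:-→d8:-→d9:-→d10:-→d11:-→d12:-→d13:-→d14:-→d15:-→d16:-→d17:-→d18:-→d19:-→d20:H5  best=H5
  del 41.246.110.48/32 (clear depth 32)
  ? 80.166.17.198  path d0:-→d1:H0→d2:-→d3:-→d4:-→d5:-→d6:-→d7:-→d8:-→d9:-→d10:-→d11:-→d12:-→d13:-→d14:-→d15:-→d16:-→d17:-→d18:-→d19:-→d20:H5  best=H5
  + 0.0.0.0/0 (H3) depth=0
  del 0.0.0.0/1 (clear depth 1)
  + 80.166.29.131/32 (H1) depth=32
  del 80.166.16.0/20 (clear depth 20)
  ? 41.246.110.49  path d0:H3→d1:-→d2:-→d3:-→d4:-→d5:-→d6:-→d7:-→d8:-→d9:-→d10:-→d11:-→d12:-→d13:-→d14:-→d15:-→d16:-→d17:-→d18:-→d19:-→d20:-→d21:-→d22:-→d23:-→d24:-→d25:-→d26:-→d27:-→d28:H6→d29:-→d30:-→d31:-  best=H6

== LOOKUPS ==
["H0","no-route","H3","H3","no-route","H6","H0","H6","H2","H5","H5","H6"]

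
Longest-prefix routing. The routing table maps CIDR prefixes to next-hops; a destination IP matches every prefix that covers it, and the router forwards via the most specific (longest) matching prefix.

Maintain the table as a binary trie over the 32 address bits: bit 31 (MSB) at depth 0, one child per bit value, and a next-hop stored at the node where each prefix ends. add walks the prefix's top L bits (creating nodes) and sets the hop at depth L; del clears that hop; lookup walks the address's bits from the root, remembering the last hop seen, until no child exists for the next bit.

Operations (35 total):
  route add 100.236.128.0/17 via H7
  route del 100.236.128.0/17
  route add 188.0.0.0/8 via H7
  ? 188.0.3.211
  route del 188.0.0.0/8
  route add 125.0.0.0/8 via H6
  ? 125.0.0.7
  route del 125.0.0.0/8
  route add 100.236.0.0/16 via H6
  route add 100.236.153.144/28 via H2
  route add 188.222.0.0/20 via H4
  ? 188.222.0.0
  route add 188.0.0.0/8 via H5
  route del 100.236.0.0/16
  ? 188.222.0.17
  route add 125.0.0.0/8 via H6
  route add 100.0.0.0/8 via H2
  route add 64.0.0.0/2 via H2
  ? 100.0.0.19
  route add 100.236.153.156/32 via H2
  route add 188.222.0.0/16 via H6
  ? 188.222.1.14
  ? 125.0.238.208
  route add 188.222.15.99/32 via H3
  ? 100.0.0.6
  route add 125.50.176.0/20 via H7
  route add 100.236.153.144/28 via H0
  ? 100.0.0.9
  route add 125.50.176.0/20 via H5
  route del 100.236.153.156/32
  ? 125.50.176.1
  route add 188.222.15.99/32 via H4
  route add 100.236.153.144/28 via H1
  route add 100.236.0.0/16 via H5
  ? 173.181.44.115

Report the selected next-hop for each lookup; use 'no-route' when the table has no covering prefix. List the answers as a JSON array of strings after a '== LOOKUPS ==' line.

Process each operation:
  add 100.236.128.0/17 -> H7 at depth 17
  - 100.236.128.0/17 clear@17
  add 188.0.0.0/8 -> H7 at depth 8
  Q 188.0.3.211: descend 10111100 ; hops seen [H7] ; pick H7
  - 188.0.0.0/8 clear@8
  add 125.0.0.0/8 -> H6 at depth 8
  Q 125.0.0.7: descend 01111101 ; hops seen [H6] ; pick H6
  - 125.0.0.0/8 clear@8
  add 100.236.0.0/16 -> H6 at depth 16
  add 100.236.153.144/28 -> H2 at depth 28
  add 188.222.0.0/20 -> H4 at depth 20
  Q 188.222.0.0: descend 10111100110111100000 ; hops seen [H4] ; pick H4
  add 188.0.0.0/8 -> H5 at depth 8
  - 100.236.0.0/16 clear@16
  Q 188.222.0.17: descend 10111100110111100000 ; hops seen [H5,H4] ; pick H4
  add 125.0.0.0/8 -> H6 at depth 8
  add 100.0.0.0/8 -> H2 at depth 8
  add 64.0.0.0/2 -> H2 at depth 2
  Q 100.0.0.19: descend 01100100 ; hops seen [H2,H2] ; pick H2
  add 100.236.153.156/32 -> H2 at depth 32
  add 188.222.0.0/16 -> H6 at depth 16
  Q 188.222.1.14: descend 10111100110111100000 ; hops seen [H5,H6,H4] ; pick H4
  Q 125.0.238.208: descend 01111101 ; hops seen [H2,H6] ; pick H6
  add 188.222.15.99/32 -> H3 at depth 32
  Q 100.0.0.6: descend 01100100 ; hops seen [H2,H2] ; pick H2
  add 125.50.176.0/20 -> H7 at depth 20
  add 100.236.153.144/28 -> H0 at depth 28
  Q 100.0.0.9: descend 01100100 ; hops seen [H2,H2] ; pick H2
  add 125.50.176.0/20 -> H5 at depth 20
  - 100.236.153.156/32 clear@32
  Q 125.50.176.1: descend 01111101001100101011 ; hops seen [H2,H6,H5] ; pick H5
  add 188.222.15.99/32 -> H4 at depth 32
  add 100.236.153.144/28 -> H1 at depth 28
  add 100.236.0.0/16 -> H5 at depth 16
  Q 173.181.44.115: descend 101 ; hops seen [∅] ; pick no-route

== LOOKUPS ==
["H7","H6","H4","H4","H2","H4","H6","H2","H2","H5","no-route"]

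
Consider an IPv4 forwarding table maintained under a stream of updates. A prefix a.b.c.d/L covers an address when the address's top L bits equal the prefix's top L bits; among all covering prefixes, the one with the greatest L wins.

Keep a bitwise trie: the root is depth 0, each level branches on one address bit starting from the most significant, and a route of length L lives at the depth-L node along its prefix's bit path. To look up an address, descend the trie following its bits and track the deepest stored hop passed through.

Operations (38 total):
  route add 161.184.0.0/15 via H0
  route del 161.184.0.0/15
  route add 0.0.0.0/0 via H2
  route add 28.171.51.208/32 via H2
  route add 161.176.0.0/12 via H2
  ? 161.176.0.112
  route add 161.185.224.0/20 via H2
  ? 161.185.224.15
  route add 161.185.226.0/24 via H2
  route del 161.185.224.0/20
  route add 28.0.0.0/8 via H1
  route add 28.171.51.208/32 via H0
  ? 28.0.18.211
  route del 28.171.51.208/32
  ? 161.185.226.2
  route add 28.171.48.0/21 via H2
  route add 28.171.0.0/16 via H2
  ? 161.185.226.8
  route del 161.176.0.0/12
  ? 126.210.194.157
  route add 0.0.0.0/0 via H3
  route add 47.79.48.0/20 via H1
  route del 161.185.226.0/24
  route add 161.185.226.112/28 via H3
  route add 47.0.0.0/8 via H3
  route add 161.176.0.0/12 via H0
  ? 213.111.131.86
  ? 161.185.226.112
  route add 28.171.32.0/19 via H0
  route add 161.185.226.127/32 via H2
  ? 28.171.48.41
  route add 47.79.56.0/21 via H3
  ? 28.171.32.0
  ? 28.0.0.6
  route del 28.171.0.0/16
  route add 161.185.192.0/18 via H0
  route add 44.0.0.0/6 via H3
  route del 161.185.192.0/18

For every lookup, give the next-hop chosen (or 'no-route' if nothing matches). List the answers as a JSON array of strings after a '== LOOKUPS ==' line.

Trace:
  + 161.184.0.0/15 (H0) depth=15
  del 161.184.0.0/15 (clear depth 15)
  + 0.0.0.0/0 (H2) depth=0
  + 28.171.51.208/32 (H2) depth=32
  + 161.176.0.0/12 (H2) depth=12
  ? 161.176.0.112  path d0:H2→d1:-→d2:-→d3:-→d4:-→d5:-→d6:-→d7:-→d8:-→d9:-→d10:-→d11:-→d12:H2  best=H2
  + 161.185.224.0/20 (H2) depth=20
  ? 161.185.224.15  path d0:H2→d1:-→d2:-→d3:-→d4:-→d5:-→d6:-→d7:-→d8:-→d9:-→d10:-→d11:-→d12:H2→d13:-→d14:-→d15:-→d16:-→d17:-→d18:-→d19:-→d20:H2  best=H2
  + 161.185.226.0/24 (H2) depth=24
  del 161.185.224.0/20 (clear depth 20)
  + 28.0.0.0/8 (H1) depth=8
  + 28.171.51.208/32 (H0) depth=32
  ? 28.0.18.211  path d0:H2→d1:-→d2:-→d3:-→d4:-→d5:-→d6:-→d7:-→d8:H1  best=H1
  del 28.171.51.208/32 (clear depth 32)
  ? 161.185.226.2  path d0:H2→d1:-→d2:-→d3:-→d4:-→d5:-→d6:-→d7:-→d8:-→d9:-→d10:-→d11:-→d12:H2→d13:-→d14:-→d15:-→d16:-→d17:-→d18:-→d19:-→d20:-→d21:-→d22:-→d23:-→d24:H2  best=H2
  + 28.171.48.0/21 (H2) depth=21
  + 28.171.0.0/16 (H2) depth=16
  ? 161.185.226.8  path d0:H2→d1:-→d2:-→d3:-→d4:-→d5:-→d6:-→d7:-→d8:-→d9:-→d10:-→d11:-→d12:H2→d13:-→d14:-→d15:-→d16:-→d17:-→d18:-→d19:-→d20:-→d21:-→d22:-→d23:-→d24:H2  best=H2
  del 161.176.0.0/12 (clear depth 12)
  ? 126.210.194.157  path d0:H2→d1:-  best=H2
  + 0.0.0.0/0 (H3) depth=0
  + 47.79.48.0/20 (H1) depth=20
  del 161.185.226.0/24 (clear depth 24)
  + 161.185.226.112/28 (H3) depth=28
  + 47.0.0.0/8 (H3) depth=8
  + 161.176.0.0/12 (H0) depth=12
  ? 213.111.131.86  path d0:H3→d1:-  best=H3
  ? 161.185.226.112  path d0:H3→d1:-→d2:-→d3:-→d4:-→d5:-→d6:-→d7:-→d8:-→d9:-→d10:-→d11:-→d12:H0→d13:-→d14:-→d15:-→d16:-→d17:-→d18:-→d19:-→d20:-→d21:-→d22:-→d23:-→d24:-→d25:-→d26:-→d27:-→d28:H3  best=H3
  + 28.171.32.0/19 (H0) depth=19
  + 161.185.226.127/32 (H2) depth=32
  ? 28.171.48.41  path d0:H3→d1:-→d2:-→d3:-→d4:-→d5:-→d6:-→d7:-→d8:H1→d9:-→d10:-→d11:-→d12:-→d13:-→d14:-→d15:-→d16:H2→d17:-→d18:-→d19:H0→d20:-→d21:H2→d22:-  best=H2
  + 47.79.56.0/21 (H3) depth=21
  ? 28.171.32.0  path d0:H3→d1:-→d2:-→d3:-→d4:-→d5:-→d6:-→d7:-→d8:H1→d9:-→d10:-→d11:-→d12:-→d13:-→d14:-→d15:-→d16:H2→d17:-→d18:-→d19:H0  best=H0
  ? 28.0.0.6  path d0:H3→d1:-→d2:-→d3:-→d4:-→d5:-→d6:-→d7:-→d8:H1  best=H1
  del 28.171.0.0/16 (clear depth 16)
  + 161.185.192.0/18 (H0) depth=18
  + 44.0.0.0/6 (H3) depth=6
  del 161.185.192.0/18 (clear depth 18)

== LOOKUPS ==
["H2","H2","H1","H2","H2","H2","H3","H3","H2","H0","H1"]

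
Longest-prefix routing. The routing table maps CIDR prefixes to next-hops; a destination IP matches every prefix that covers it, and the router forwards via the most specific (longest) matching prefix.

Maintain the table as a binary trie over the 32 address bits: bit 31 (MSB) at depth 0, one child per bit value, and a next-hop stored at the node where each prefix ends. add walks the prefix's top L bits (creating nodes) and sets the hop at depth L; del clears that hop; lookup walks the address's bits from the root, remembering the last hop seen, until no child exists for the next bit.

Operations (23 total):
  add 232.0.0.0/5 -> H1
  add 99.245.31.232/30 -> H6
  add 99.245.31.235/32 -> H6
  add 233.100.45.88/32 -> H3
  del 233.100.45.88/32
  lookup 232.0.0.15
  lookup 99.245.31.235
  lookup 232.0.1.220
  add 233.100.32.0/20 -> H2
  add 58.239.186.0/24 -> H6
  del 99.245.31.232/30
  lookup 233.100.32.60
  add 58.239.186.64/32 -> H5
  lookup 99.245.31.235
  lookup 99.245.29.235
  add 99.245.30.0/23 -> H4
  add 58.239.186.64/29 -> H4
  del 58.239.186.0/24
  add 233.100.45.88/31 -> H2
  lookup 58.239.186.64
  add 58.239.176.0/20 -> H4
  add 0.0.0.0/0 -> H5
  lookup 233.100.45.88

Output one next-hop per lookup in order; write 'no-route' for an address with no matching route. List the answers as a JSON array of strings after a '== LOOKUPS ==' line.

Trace:
  + 232.0.0.0/5 (H1) depth=5
  + 99.245.31.232/30 (H6) depth=30
  + 99.245.31.235/32 (H6) depth=32
  + 233.100.45.88/32 (H3) depth=32
  - 233.100.45.88/32 clear@32
  ? 232.0.0.15  path d0:-→d1:-→d2:-→d3:-→d4:-→d5:H1→d6:-→d7:-  best=H1
  ? 99.245.31.235  path d0:-→d1:-→d2:-→d3:-→d4:-→d5:-→d6:-→d7:-→d8:-→d9:-→d10:-→d11:-→d12:-→d13:-→d14:-→d15:-→d16:-→d17:-→d18:-→d19:-→d20:-→d21:-→d22:-→d23:-→d24:-→d25:-→d26:-→d27:-→d28:-→d29:-→d30:H6→d31:-→d32:H6  best=H6
  ? 232.0.1.220  path d0:-→d1:-→d2:-→d3:-→d4:-→d5:H1→d6:-→d7:-  best=H1
  + 233.100.32.0/20 (H2) depth=20
  + 58.239.186.0/24 (H6) depth=24
  - 99.245.31.232/30 clear@30
  ? 233.100.32.60  path d0:-→d1:-→d2:-→d3:-→d4:-→d5:H1→d6:-→d7:-→d8:-→d9:-→d10:-→d11:-→d12:-→d13:-→d14:-→d15:-→d16:-→d17:-→d18:-→d19:-→d20:H2  best=H2
  + 58.239.186.64/32 (H5) depth=32
  ? 99.245.31.235  path d0:-→d1:-→d2:-→d3:-→d4:-→d5:-→d6:-→d7:-→d8:-→d9:-→d10:-→d11:-→d12:-→d13:-→d14:-→d15:-→d16:-→d17:-→d18:-→d19:-→d20:-→d21:-→d22:-→d23:-→d24:-→d25:-→d26:-→d27:-→d28:-→d29:-→d30:-→d31:-→d32:H6  best=H6
  ? 99.245.29.235  path d0:-→d1:-→d2:-→d3:-→d4:-→d5:-→d6:-→d7:-→d8:-→d9:-→d10:-→d11:-→d12:-→d13:-→d14:-→d15:-→d16:-→d17:-→d18:-→d19:-→d20:-→d21:-→d22:-  best=no-route
  + 99.245.30.0/23 (H4) depth=23
  + 58.239.186.64/29 (H4) depth=29
  - 58.239.186.0/24 clear@24
  + 233.100.45.88/31 (H2) depth=31
  ? 58.239.186.64  path d0:-→d1:-→d2:-→d3:-→d4:-→d5:-→d6:-→d7:-→d8:-→d9:-→d10:-→d11:-→d12:-→d13:-→d14:-→d15:-→d16:-→d17:-→d18:-→d19:-→d20:-→d21:-→d22:-→d23:-→d24:-→d25:-→d26:-→d27:-→d28:-→d29:H4→d30:-→d31:-→d32:H5  best=H5
  + 58.239.176.0/20 (H4) depth=20
  + 0.0.0.0/0 (H5) depth=0
  ? 233.100.45.88  path d0:H5→d1:-→d2:-→d3:-→d4:-→d5:H1→d6:-→d7:-→d8:-→d9:-→d10:-→d11:-→d12:-→d13:-→d14:-→d15:-→d16:-→d17:-→d18:-→d19:-→d20:H2→d21:-→d22:-→d23:-→d24:-→d25:-→d26:-→d27:-→d28:-→d29:-→d30:-→d31:H2→d32:-  best=H2

== LOOKUPS ==
["H1","H6","H1","H2","H6","no-route","H5","H2"]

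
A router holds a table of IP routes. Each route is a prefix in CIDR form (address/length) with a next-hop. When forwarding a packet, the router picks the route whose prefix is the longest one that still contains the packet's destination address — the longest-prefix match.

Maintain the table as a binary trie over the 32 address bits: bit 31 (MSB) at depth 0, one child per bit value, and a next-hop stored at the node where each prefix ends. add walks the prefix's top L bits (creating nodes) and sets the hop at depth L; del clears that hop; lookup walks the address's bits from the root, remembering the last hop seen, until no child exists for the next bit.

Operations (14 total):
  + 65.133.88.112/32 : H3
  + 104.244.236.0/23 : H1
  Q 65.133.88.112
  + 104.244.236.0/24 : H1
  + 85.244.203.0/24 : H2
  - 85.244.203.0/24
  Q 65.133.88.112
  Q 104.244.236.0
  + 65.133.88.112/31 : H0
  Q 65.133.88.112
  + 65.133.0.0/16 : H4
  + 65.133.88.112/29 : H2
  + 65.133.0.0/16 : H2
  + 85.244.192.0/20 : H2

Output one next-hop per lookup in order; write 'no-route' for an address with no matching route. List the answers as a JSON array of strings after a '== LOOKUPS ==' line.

Process each operation:
  + 65.133.88.112/32 (H3) depth=32
  + 104.244.236.0/23 (H1) depth=23
  Q 65.133.88.112: descend 01000001100001010101100001110000 ; hops seen [H3] ; pick H3
  + 104.244.236.0/24 (H1) depth=24
  + 85.244.203.0/24 (H2) depth=24
  - 85.244.203.0/24 clear@24
  Q 65.133.88.112: descend 01000001100001010101100001110000 ; hops seen [H3] ; pick H3
  Q 104.244.236.0: descend 011010001111010011101100 ; hops seen [H1,H1] ; pick H1
  + 65.133.88.112/31 (H0) depth=31
  Q 65.133.88.112: descend 01000001100001010101100001110000 ; hops seen [H0,H3] ; pick H3
  + 65.133.0.0/16 (H4) depth=16
  + 65.133.88.112/29 (H2) depth=29
  + 65.133.0.0/16 (H2) depth=16
  + 85.244.192.0/20 (H2) depth=20

== LOOKUPS ==
["H3","H3","H1","H3"]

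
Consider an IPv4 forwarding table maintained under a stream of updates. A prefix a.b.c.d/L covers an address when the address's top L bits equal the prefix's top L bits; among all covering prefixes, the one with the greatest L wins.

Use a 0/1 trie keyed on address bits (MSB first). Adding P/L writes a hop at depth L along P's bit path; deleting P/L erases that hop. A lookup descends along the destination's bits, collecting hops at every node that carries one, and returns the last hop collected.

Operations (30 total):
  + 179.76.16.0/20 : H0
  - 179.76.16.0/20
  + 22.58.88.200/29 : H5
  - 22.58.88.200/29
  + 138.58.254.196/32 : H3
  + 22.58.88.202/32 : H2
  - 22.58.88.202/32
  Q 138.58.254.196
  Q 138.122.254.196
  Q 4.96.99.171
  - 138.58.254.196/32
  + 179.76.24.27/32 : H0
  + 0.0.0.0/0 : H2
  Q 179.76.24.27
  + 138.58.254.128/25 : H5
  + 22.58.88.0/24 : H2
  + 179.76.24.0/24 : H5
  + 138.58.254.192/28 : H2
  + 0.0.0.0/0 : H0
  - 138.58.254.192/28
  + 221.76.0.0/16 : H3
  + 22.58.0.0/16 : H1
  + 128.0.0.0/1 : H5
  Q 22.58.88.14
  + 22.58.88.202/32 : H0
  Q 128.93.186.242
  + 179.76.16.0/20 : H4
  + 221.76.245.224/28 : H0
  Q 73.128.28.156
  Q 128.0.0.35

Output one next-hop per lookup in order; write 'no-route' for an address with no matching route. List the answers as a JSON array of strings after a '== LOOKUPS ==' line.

Process each operation:
  add 179.76.16.0/20 -> H0 at depth 20
  del 179.76.16.0/20 (clear depth 20)
  add 22.58.88.200/29 -> H5 at depth 29
  del 22.58.88.200/29 (clear depth 29)
  add 138.58.254.196/32 -> H3 at depth 32
  add 22.58.88.202/32 -> H2 at depth 32
  del 22.58.88.202/32 (clear depth 32)
  ? 138.58.254.196  path d0:-→d1:-→d2:-→d3:-→d4:-→d5:-→d6:-→d7:-→d8:-→d9:-→d10:-→d11:-→d12:-→d13:-→d14:-→d15:-→d16:-→d17:-→d18:-→d19:-→d20:-→d21:-→d22:-→d23:-→d24:-→d25:-→d26:-→d27:-→d28:-→d29:-→d30:-→d31:-→d32:H3  best=H3
  ? 138.122.254.196  path d0:-→d1:-→d2:-→d3:-→d4:-→d5:-→d6:-→d7:-→d8:-→d9:-  best=no-route
  ? 4.96.99.171  path d0:-→d1:-→d2:-→d3:-  best=no-route
  del 138.58.254.196/32 (clear depth 32)
  add 179.76.24.27/32 -> H0 at depth 32
  add 0.0.0.0/0 -> H2 at depth 0
  ? 179.76.24.27  path d0:H2→d1:-→d2:-→d3:-→d4:-→d5:-→d6:-→d7:-→d8:-→d9:-→d10:-→d11:-→d12:-→d13:-→d14:-→d15:-→d16:-→d17:-→d18:-→d19:-→d20:-→d21:-→d22:-→d23:-→d24:-→d25:-→d26:-→d27:-→d28:-→d29:-→d30:-→d31:-→d32:H0  best=H0
  add 138.58.254.128/25 -> H5 at depth 25
  add 22.58.88.0/24 -> H2 at depth 24
  add 179.76.24.0/24 -> H5 at depth 24
  add 138.58.254.192/28 -> H2 at depth 28
  add 0.0.0.0/0 -> H0 at depth 0
  del 138.58.254.192/28 (clear depth 28)
  add 221.76.0.0/16 -> H3 at depth 16
  add 22.58.0.0/16 -> H1 at depth 16
  add 128.0.0.0/1 -> H5 at depth 1
  ? 22.58.88.14  path d0:H0→d1:-→d2:-→d3:-→d4:-→d5:-→d6:-→d7:-→d8:-→d9:-→d10:-→d11:-→d12:-→d13:-→d14:-→d15:-→d16:H1→d17:-→d18:-→d19:-→d20:-→d21:-→d22:-→d23:-→d24:H2  best=H2
  add 22.58.88.202/32 -> H0 at depth 32
  ? 128.93.186.242  path d0:H0→d1:H5→d2:-→d3:-→d4:-  best=H5
  add 179.76.16.0/20 -> H4 at depth 20
  add 221.76.245.224/28 -> H0 at depth 28
  ? 73.128.28.156  path d0:H0→d1:-  best=H0
  ? 128.0.0.35  path d0:H0→d1:H5→d2:-→d3:-→d4:-  best=H5

== LOOKUPS ==
["H3","no-route","no-route","H0","H2","H5","H0","H5"]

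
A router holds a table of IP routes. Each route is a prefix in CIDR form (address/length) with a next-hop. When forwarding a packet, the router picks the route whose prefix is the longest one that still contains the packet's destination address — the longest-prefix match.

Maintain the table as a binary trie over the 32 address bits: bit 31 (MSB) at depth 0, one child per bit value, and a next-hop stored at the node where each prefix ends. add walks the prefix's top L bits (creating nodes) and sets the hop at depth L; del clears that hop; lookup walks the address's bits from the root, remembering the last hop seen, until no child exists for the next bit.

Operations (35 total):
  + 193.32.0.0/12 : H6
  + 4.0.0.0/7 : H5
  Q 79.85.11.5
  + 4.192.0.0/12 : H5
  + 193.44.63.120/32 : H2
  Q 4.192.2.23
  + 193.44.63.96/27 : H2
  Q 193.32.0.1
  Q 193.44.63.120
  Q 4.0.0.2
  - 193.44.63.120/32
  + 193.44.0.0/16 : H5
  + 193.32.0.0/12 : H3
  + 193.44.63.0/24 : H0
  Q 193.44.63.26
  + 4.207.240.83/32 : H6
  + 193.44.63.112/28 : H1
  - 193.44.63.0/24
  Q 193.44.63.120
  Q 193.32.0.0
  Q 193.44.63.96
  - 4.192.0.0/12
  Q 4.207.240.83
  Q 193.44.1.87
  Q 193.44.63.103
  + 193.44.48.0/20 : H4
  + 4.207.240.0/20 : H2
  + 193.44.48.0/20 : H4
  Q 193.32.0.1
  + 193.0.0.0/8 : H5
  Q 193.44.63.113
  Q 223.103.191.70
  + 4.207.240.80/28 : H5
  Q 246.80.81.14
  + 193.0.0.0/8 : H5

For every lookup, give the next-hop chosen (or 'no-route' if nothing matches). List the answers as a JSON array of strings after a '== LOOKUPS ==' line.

Apply in order:
  add 193.32.0.0/12 -> H6 at depth 12
  add 4.0.0.0/7 -> H5 at depth 7
  Q 79.85.11.5: descend 0 ; hops seen [∅] ; pick no-route
  add 4.192.0.0/12 -> H5 at depth 12
  add 193.44.63.120/32 -> H2 at depth 32
  Q 4.192.2.23: descend 000001001100 ; hops seen [H5,H5] ; pick H5
  add 193.44.63.96/27 -> H2 at depth 27
  Q 193.32.0.1: descend 110000010010 ; hops seen [H6] ; pick H6
  Q 193.44.63.120: descend 11000001001011000011111101111000 ; hops seen [H6,H2,H2] ; pick H2
  Q 4.0.0.2: descend 00000100 ; hops seen [H5] ; pick H5
  - 193.44.63.120/32 clear@32
  add 193.44.0.0/16 -> H5 at depth 16
  add 193.32.0.0/12 -> H3 at depth 12
  add 193.44.63.0/24 -> H0 at depth 24
  Q 193.44.63.26: descend 1100000100101100001111110 ; hops seen [H3,H5,H0] ; pick H0
  add 4.207.240.83/32 -> H6 at depth 32
  add 193.44.63.112/28 -> H1 at depth 28
  - 193.44.63.0/24 clear@24
  Q 193.44.63.120: descend 11000001001011000011111101111000 ; hops seen [H3,H5,H2,H1] ; pick H1
  Q 193.32.0.0: descend 110000010010 ; hops seen [H3] ; pick H3
  Q 193.44.63.96: descend 110000010010110000111111011 ; hops seen [H3,H5,H2] ; pick H2
  - 4.192.0.0/12 clear@12
  Q 4.207.240.83: descend 00000100110011111111000001010011 ; hops seen [H5,H6] ; pick H6
  Q 193.44.1.87: descend 110000010010110000 ; hops seen [H3,H5] ; pick H5
  Q 193.44.63.103: descend 110000010010110000111111011 ; hops seen [H3,H5,H2] ; pick H2
  add 193.44.48.0/20 -> H4 at depth 20
  add 4.207.240.0/20 -> H2 at depth 20
  add 193.44.48.0/20 -> H4 at depth 20
  Q 193.32.0.1: descend 110000010010 ; hops seen [H3] ; pick H3
  add 193.0.0.0/8 -> H5 at depth 8
  Q 193.44.63.113: descend 1100000100101100001111110111 ; hops seen [H5,H3,H5,H4,H2,H1] ; pick H1
  Q 223.103.191.70: descend 110 ; hops seen [∅] ; pick no-route
  add 4.207.240.80/28 -> H5 at depth 28
  Q 246.80.81.14: descend 11 ; hops seen [∅] ; pick no-route
  add 193.0.0.0/8 -> H5 at depth 8

== LOOKUPS ==
["no-route","H5","H6","H2","H5","H0","H1","H3","H2","H6","H5","H2","H3","H1","no-route","no-route"]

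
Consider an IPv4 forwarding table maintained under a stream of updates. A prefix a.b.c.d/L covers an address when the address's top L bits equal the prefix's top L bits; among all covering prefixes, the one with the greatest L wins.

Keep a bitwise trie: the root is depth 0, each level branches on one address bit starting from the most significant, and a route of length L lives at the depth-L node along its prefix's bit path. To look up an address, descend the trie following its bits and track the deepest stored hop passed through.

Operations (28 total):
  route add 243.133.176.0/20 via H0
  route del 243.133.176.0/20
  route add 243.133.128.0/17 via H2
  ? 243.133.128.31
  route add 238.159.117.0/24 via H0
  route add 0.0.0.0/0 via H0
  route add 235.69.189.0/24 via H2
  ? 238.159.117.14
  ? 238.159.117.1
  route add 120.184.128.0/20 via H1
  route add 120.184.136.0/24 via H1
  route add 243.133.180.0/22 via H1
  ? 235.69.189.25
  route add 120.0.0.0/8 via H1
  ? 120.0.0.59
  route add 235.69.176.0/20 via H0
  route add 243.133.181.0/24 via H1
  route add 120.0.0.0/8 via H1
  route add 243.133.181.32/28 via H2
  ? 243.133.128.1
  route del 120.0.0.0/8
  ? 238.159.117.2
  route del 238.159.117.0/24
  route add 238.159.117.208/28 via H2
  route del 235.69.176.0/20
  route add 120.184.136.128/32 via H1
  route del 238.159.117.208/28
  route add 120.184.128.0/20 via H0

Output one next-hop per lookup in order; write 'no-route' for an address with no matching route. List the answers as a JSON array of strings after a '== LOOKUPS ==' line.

Trace:
  add 243.133.176.0/20 -> H0 at depth 20
  - 243.133.176.0/20 clear@20
  add 243.133.128.0/17 -> H2 at depth 17
  Q 243.133.128.31: descend 111100111000010110 ; hops seen [H2] ; pick H2
  add 238.159.117.0/24 -> H0 at depth 24
  add 0.0.0.0/0 -> H0 at depth 0
  add 235.69.189.0/24 -> H2 at depth 24
  Q 238.159.117.14: descend 111011101001111101110101 ; hops seen [H0,H0] ; pick H0
  Q 238.159.117.1: descend 111011101001111101110101 ; hops seen [H0,H0] ; pick H0
  add 120.184.128.0/20 -> H1 at depth 20
  add 120.184.136.0/24 -> H1 at depth 24
  add 243.133.180.0/22 -> H1 at depth 22
  Q 235.69.189.25: descend 111010110100010110111101 ; hops seen [H0,H2] ; pick H2
  add 120.0.0.0/8 -> H1 at depth 8
  Q 120.0.0.59: descend 01111000 ; hops seen [H0,H1] ; pick H1
  add 235.69.176.0/20 -> H0 at depth 20
  add 243.133.181.0/24 -> H1 at depth 24
  add 120.0.0.0/8 -> H1 at depth 8
  add 243.133.181.32/28 -> H2 at depth 28
  Q 243.133.128.1: descend 111100111000010110 ; hops seen [H0,H2] ; pick H2
  - 120.0.0.0/8 clear@8
  Q 238.159.117.2: descend 111011101001111101110101 ; hops seen [H0,H0] ; pick H0
  - 238.159.117.0/24 clear@24
  add 238.159.117.208/28 -> H2 at depth 28
  - 235.69.176.0/20 clear@20
  add 120.184.136.128/32 -> H1 at depth 32
  - 238.159.117.208/28 clear@28
  add 120.184.128.0/20 -> H0 at depth 20

== LOOKUPS ==
["H2","H0","H0","H2","H1","H2","H0"]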